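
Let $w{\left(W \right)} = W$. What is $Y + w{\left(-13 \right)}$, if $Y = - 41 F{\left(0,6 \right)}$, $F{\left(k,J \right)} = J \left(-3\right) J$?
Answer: $4415$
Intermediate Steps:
$F{\left(k,J \right)} = - 3 J^{2}$ ($F{\left(k,J \right)} = - 3 J J = - 3 J^{2}$)
$Y = 4428$ ($Y = - 41 \left(- 3 \cdot 6^{2}\right) = - 41 \left(\left(-3\right) 36\right) = \left(-41\right) \left(-108\right) = 4428$)
$Y + w{\left(-13 \right)} = 4428 - 13 = 4415$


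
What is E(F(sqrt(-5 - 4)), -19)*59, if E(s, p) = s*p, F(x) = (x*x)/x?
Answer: -3363*I ≈ -3363.0*I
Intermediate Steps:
F(x) = x (F(x) = x**2/x = x)
E(s, p) = p*s
E(F(sqrt(-5 - 4)), -19)*59 = -19*sqrt(-5 - 4)*59 = -57*I*59 = -3363*I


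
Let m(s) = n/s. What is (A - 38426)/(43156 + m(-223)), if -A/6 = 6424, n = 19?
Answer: -17164310/9623769 ≈ -1.7835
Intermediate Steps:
A = -38544 (A = -6*6424 = -38544)
m(s) = 19/s
(A - 38426)/(43156 + m(-223)) = (-38544 - 38426)/(43156 + 19/(-223)) = -76970/(43156 + 19*(-1/223)) = -76970/(43156 - 19/223) = -76970/9623769/223 = -76970*223/9623769 = -17164310/9623769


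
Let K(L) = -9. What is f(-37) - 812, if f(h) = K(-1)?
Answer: -821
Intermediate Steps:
f(h) = -9
f(-37) - 812 = -9 - 812 = -821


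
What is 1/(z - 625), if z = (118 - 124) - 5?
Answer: -1/636 ≈ -0.0015723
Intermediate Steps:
z = -11 (z = -6 - 5 = -11)
1/(z - 625) = 1/(-11 - 625) = 1/(-636) = -1/636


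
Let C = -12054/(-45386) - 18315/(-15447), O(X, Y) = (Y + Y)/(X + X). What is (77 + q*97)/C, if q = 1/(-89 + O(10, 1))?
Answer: 271901240039/5198313708 ≈ 52.306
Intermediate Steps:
O(X, Y) = Y/X (O(X, Y) = (2*Y)/((2*X)) = (2*Y)*(1/(2*X)) = Y/X)
q = -10/889 (q = 1/(-89 + 1/10) = 1/(-89 + 1*(⅒)) = 1/(-89 + ⅒) = 1/(-889/10) = -10/889 ≈ -0.011249)
C = 169573788/116846257 (C = -12054*(-1/45386) - 18315*(-1/15447) = 6027/22693 + 6105/5149 = 169573788/116846257 ≈ 1.4513)
(77 + q*97)/C = (77 - 10/889*97)/(169573788/116846257) = (77 - 970/889)*(116846257/169573788) = (67483/889)*(116846257/169573788) = 271901240039/5198313708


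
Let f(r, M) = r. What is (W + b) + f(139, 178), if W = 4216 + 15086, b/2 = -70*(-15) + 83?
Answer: 21707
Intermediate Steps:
b = 2266 (b = 2*(-70*(-15) + 83) = 2*(1050 + 83) = 2*1133 = 2266)
W = 19302
(W + b) + f(139, 178) = (19302 + 2266) + 139 = 21568 + 139 = 21707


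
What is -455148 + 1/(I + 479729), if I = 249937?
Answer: -332106020567/729666 ≈ -4.5515e+5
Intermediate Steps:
-455148 + 1/(I + 479729) = -455148 + 1/(249937 + 479729) = -455148 + 1/729666 = -332106020567/729666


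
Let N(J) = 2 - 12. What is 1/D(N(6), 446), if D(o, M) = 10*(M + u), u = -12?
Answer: 1/4340 ≈ 0.00023041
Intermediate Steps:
N(J) = -10
D(o, M) = -120 + 10*M (D(o, M) = 10*(M - 12) = 10*(-12 + M) = -120 + 10*M)
1/D(N(6), 446) = 1/(-120 + 10*446) = 1/(-120 + 4460) = 1/4340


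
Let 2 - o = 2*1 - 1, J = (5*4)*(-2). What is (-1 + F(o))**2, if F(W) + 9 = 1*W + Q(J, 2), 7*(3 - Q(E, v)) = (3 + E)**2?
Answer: 1990921/49 ≈ 40631.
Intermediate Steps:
J = -40 (J = 20*(-2) = -40)
o = 1 (o = 2 - (2*1 - 1) = 2 - (2 - 1) = 2 - 1*1 = 2 - 1 = 1)
Q(E, v) = 3 - (3 + E)**2/7
F(W) = -1411/7 + W (F(W) = -9 + (1*W + (3 - (3 - 40)**2/7)) = -9 + (W + (3 - 1/7*(-37)**2)) = -9 + (W + (3 - 1/7*1369)) = -9 + (W + (3 - 1369/7)) = -9 + (W - 1348/7) = -9 + (-1348/7 + W) = -1411/7 + W)
(-1 + F(o))**2 = (-1 + (-1411/7 + 1))**2 = (-1 - 1404/7)**2 = (-1411/7)**2 = 1990921/49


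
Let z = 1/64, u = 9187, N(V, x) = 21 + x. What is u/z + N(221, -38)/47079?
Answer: 27680945455/47079 ≈ 5.8797e+5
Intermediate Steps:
z = 1/64 ≈ 0.015625
u/z + N(221, -38)/47079 = 9187/(1/64) + (21 - 38)/47079 = 9187*64 - 17*1/47079 = 587968 - 17/47079 = 27680945455/47079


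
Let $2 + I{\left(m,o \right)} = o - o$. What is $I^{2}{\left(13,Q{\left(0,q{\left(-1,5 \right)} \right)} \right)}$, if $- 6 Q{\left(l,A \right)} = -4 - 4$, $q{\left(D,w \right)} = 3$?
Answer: $4$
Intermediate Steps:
$Q{\left(l,A \right)} = \frac{4}{3}$ ($Q{\left(l,A \right)} = - \frac{-4 - 4}{6} = \left(- \frac{1}{6}\right) \left(-8\right) = \frac{4}{3}$)
$I{\left(m,o \right)} = -2$ ($I{\left(m,o \right)} = -2 + \left(o - o\right) = -2 + 0 = -2$)
$I^{2}{\left(13,Q{\left(0,q{\left(-1,5 \right)} \right)} \right)} = \left(-2\right)^{2} = 4$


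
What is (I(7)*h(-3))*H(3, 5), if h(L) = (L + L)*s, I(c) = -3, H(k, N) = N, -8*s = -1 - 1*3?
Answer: 45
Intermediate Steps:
s = ½ (s = -(-1 - 1*3)/8 = -(-1 - 3)/8 = -⅛*(-4) = ½ ≈ 0.50000)
h(L) = L (h(L) = (L + L)*(½) = (2*L)*(½) = L)
(I(7)*h(-3))*H(3, 5) = -3*(-3)*5 = 9*5 = 45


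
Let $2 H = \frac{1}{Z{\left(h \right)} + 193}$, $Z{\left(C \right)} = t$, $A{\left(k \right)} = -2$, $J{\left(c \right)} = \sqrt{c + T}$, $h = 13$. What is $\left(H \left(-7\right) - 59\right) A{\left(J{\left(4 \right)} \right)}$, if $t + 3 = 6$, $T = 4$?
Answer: $\frac{3305}{28} \approx 118.04$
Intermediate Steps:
$t = 3$ ($t = -3 + 6 = 3$)
$J{\left(c \right)} = \sqrt{4 + c}$ ($J{\left(c \right)} = \sqrt{c + 4} = \sqrt{4 + c}$)
$Z{\left(C \right)} = 3$
$H = \frac{1}{392}$ ($H = \frac{1}{2 \left(3 + 193\right)} = \frac{1}{2 \cdot 196} = \frac{1}{2} \cdot \frac{1}{196} = \frac{1}{392} \approx 0.002551$)
$\left(H \left(-7\right) - 59\right) A{\left(J{\left(4 \right)} \right)} = \left(\frac{1}{392} \left(-7\right) - 59\right) \left(-2\right) = \left(- \frac{1}{56} - 59\right) \left(-2\right) = \left(- \frac{3305}{56}\right) \left(-2\right) = \frac{3305}{28}$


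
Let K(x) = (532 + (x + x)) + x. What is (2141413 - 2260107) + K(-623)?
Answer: -120031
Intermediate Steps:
K(x) = 532 + 3*x (K(x) = (532 + 2*x) + x = 532 + 3*x)
(2141413 - 2260107) + K(-623) = (2141413 - 2260107) + (532 + 3*(-623)) = -118694 + (532 - 1869) = -118694 - 1337 = -120031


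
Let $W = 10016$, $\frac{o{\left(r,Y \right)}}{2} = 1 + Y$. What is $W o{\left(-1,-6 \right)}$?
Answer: $-100160$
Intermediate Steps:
$o{\left(r,Y \right)} = 2 + 2 Y$ ($o{\left(r,Y \right)} = 2 \left(1 + Y\right) = 2 + 2 Y$)
$W o{\left(-1,-6 \right)} = 10016 \left(2 + 2 \left(-6\right)\right) = 10016 \left(2 - 12\right) = 10016 \left(-10\right) = -100160$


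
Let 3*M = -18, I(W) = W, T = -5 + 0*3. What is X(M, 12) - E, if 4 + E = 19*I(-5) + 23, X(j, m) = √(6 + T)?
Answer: 77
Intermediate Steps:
T = -5 (T = -5 + 0 = -5)
M = -6 (M = (⅓)*(-18) = -6)
X(j, m) = 1 (X(j, m) = √(6 - 5) = √1 = 1)
E = -76 (E = -4 + (19*(-5) + 23) = -4 + (-95 + 23) = -4 - 72 = -76)
X(M, 12) - E = 1 - 1*(-76) = 1 + 76 = 77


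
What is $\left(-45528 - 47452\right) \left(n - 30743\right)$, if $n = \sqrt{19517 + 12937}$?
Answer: $2858484140 - 278940 \sqrt{3606} \approx 2.8417 \cdot 10^{9}$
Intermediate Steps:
$n = 3 \sqrt{3606}$ ($n = \sqrt{32454} = 3 \sqrt{3606} \approx 180.15$)
$\left(-45528 - 47452\right) \left(n - 30743\right) = \left(-45528 - 47452\right) \left(3 \sqrt{3606} - 30743\right) = - 92980 \left(-30743 + 3 \sqrt{3606}\right) = 2858484140 - 278940 \sqrt{3606}$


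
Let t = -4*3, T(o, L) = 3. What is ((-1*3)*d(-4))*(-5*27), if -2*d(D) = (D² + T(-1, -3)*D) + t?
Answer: 1620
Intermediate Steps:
t = -12
d(D) = 6 - 3*D/2 - D²/2 (d(D) = -((D² + 3*D) - 12)/2 = -(-12 + D² + 3*D)/2 = 6 - 3*D/2 - D²/2)
((-1*3)*d(-4))*(-5*27) = ((-1*3)*(6 - 3/2*(-4) - ½*(-4)²))*(-5*27) = -3*(6 + 6 - ½*16)*(-135) = -3*(6 + 6 - 8)*(-135) = -3*4*(-135) = -12*(-135) = 1620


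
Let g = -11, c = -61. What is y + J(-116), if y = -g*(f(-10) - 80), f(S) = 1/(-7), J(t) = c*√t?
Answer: -6171/7 - 122*I*√29 ≈ -881.57 - 656.99*I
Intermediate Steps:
J(t) = -61*√t
f(S) = -⅐
y = -6171/7 (y = -(-11)*(-⅐ - 80) = -(-11)*(-561)/7 = -1*6171/7 = -6171/7 ≈ -881.57)
y + J(-116) = -6171/7 - 122*I*√29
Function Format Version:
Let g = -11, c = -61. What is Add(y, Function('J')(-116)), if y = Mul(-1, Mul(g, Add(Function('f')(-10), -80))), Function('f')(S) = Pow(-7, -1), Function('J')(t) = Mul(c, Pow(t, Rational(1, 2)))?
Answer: Add(Rational(-6171, 7), Mul(-122, I, Pow(29, Rational(1, 2)))) ≈ Add(-881.57, Mul(-656.99, I))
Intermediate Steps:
Function('J')(t) = Mul(-61, Pow(t, Rational(1, 2)))
Function('f')(S) = Rational(-1, 7)
y = Rational(-6171, 7) (y = Mul(-1, Mul(-11, Add(Rational(-1, 7), -80))) = Mul(-1, Mul(-11, Rational(-561, 7))) = Mul(-1, Rational(6171, 7)) = Rational(-6171, 7) ≈ -881.57)
Add(y, Function('J')(-116)) = Add(Rational(-6171, 7), Mul(-61, Pow(-116, Rational(1, 2)))) = Add(Rational(-6171, 7), Mul(-61, Mul(2, I, Pow(29, Rational(1, 2))))) = Add(Rational(-6171, 7), Mul(-122, I, Pow(29, Rational(1, 2))))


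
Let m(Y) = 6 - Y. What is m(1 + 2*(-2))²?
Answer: 81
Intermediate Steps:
m(1 + 2*(-2))² = (6 - (1 + 2*(-2)))² = (6 - (1 - 4))² = (6 - 1*(-3))² = (6 + 3)² = 9² = 81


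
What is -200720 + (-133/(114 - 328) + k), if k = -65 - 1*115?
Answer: -42992467/214 ≈ -2.0090e+5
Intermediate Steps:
k = -180 (k = -65 - 115 = -180)
-200720 + (-133/(114 - 328) + k) = -200720 + (-133/(114 - 328) - 180) = -200720 + (-133/(-214) - 180) = -200720 + (-1/214*(-133) - 180) = -200720 + (133/214 - 180) = -200720 - 38387/214 = -42992467/214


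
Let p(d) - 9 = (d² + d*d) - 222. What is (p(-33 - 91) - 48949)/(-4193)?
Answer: 2630/599 ≈ 4.3906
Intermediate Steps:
p(d) = -213 + 2*d² (p(d) = 9 + ((d² + d*d) - 222) = 9 + ((d² + d²) - 222) = 9 + (2*d² - 222) = 9 + (-222 + 2*d²) = -213 + 2*d²)
(p(-33 - 91) - 48949)/(-4193) = ((-213 + 2*(-33 - 91)²) - 48949)/(-4193) = ((-213 + 2*(-124)²) - 48949)*(-1/4193) = ((-213 + 2*15376) - 48949)*(-1/4193) = ((-213 + 30752) - 48949)*(-1/4193) = (30539 - 48949)*(-1/4193) = -18410*(-1/4193) = 2630/599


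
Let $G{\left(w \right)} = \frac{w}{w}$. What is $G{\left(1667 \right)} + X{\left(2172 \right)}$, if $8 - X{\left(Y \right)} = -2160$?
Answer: $2169$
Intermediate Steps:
$G{\left(w \right)} = 1$
$X{\left(Y \right)} = 2168$ ($X{\left(Y \right)} = 8 - -2160 = 8 + 2160 = 2168$)
$G{\left(1667 \right)} + X{\left(2172 \right)} = 1 + 2168 = 2169$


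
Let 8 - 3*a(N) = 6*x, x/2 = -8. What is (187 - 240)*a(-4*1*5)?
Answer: -5512/3 ≈ -1837.3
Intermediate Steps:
x = -16 (x = 2*(-8) = -16)
a(N) = 104/3 (a(N) = 8/3 - 2*(-16) = 8/3 - 1/3*(-96) = 8/3 + 32 = 104/3)
(187 - 240)*a(-4*1*5) = (187 - 240)*(104/3) = -53*104/3 = -5512/3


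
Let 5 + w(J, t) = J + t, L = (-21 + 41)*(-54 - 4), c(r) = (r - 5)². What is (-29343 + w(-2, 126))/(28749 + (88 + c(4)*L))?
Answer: -2248/2129 ≈ -1.0559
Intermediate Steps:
c(r) = (-5 + r)²
L = -1160 (L = 20*(-58) = -1160)
w(J, t) = -5 + J + t (w(J, t) = -5 + (J + t) = -5 + J + t)
(-29343 + w(-2, 126))/(28749 + (88 + c(4)*L)) = (-29343 + (-5 - 2 + 126))/(28749 + (88 + (-5 + 4)²*(-1160))) = (-29343 + 119)/(28749 + (88 + (-1)²*(-1160))) = -29224/(28749 + (88 + 1*(-1160))) = -29224/(28749 + (88 - 1160)) = -29224/(28749 - 1072) = -29224/27677 = -29224*1/27677 = -2248/2129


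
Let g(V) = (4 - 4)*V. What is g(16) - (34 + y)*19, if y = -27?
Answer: -133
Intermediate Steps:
g(V) = 0 (g(V) = 0*V = 0)
g(16) - (34 + y)*19 = 0 - (34 - 27)*19 = 0 - 7*19 = 0 - 1*133 = 0 - 133 = -133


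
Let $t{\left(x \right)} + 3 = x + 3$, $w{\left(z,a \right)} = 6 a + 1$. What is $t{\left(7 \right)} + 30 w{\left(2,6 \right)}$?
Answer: $1117$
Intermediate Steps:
$w{\left(z,a \right)} = 1 + 6 a$
$t{\left(x \right)} = x$ ($t{\left(x \right)} = -3 + \left(x + 3\right) = -3 + \left(3 + x\right) = x$)
$t{\left(7 \right)} + 30 w{\left(2,6 \right)} = 7 + 30 \left(1 + 6 \cdot 6\right) = 7 + 30 \left(1 + 36\right) = 7 + 30 \cdot 37 = 7 + 1110 = 1117$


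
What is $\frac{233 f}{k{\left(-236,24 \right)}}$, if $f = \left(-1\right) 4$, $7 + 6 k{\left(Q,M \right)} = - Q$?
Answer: $- \frac{5592}{229} \approx -24.419$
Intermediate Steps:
$k{\left(Q,M \right)} = - \frac{7}{6} - \frac{Q}{6}$ ($k{\left(Q,M \right)} = - \frac{7}{6} + \frac{\left(-1\right) Q}{6} = - \frac{7}{6} - \frac{Q}{6}$)
$f = -4$
$\frac{233 f}{k{\left(-236,24 \right)}} = \frac{233 \left(-4\right)}{- \frac{7}{6} - - \frac{118}{3}} = - \frac{932}{- \frac{7}{6} + \frac{118}{3}} = - \frac{932}{\frac{229}{6}} = \left(-932\right) \frac{6}{229} = - \frac{5592}{229}$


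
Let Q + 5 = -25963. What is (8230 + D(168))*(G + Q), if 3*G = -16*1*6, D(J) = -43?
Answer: -212862000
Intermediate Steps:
Q = -25968 (Q = -5 - 25963 = -25968)
G = -32 (G = (-16*1*6)/3 = (-16*6)/3 = (⅓)*(-96) = -32)
(8230 + D(168))*(G + Q) = (8230 - 43)*(-32 - 25968) = 8187*(-26000) = -212862000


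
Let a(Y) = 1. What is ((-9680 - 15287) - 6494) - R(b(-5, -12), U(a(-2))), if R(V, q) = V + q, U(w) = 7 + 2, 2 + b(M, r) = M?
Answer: -31463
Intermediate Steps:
b(M, r) = -2 + M
U(w) = 9
((-9680 - 15287) - 6494) - R(b(-5, -12), U(a(-2))) = ((-9680 - 15287) - 6494) - ((-2 - 5) + 9) = (-24967 - 6494) - (-7 + 9) = -31461 - 1*2 = -31461 - 2 = -31463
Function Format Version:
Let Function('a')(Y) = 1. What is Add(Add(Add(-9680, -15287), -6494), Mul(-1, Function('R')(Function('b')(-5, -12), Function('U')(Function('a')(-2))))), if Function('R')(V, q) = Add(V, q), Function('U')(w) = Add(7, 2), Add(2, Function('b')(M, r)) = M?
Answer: -31463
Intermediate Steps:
Function('b')(M, r) = Add(-2, M)
Function('U')(w) = 9
Add(Add(Add(-9680, -15287), -6494), Mul(-1, Function('R')(Function('b')(-5, -12), Function('U')(Function('a')(-2))))) = Add(Add(Add(-9680, -15287), -6494), Mul(-1, Add(Add(-2, -5), 9))) = Add(Add(-24967, -6494), Mul(-1, Add(-7, 9))) = Add(-31461, Mul(-1, 2)) = Add(-31461, -2) = -31463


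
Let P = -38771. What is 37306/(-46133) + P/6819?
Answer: -2043012157/314580927 ≈ -6.4944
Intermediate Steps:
37306/(-46133) + P/6819 = 37306/(-46133) - 38771/6819 = 37306*(-1/46133) - 38771*1/6819 = -37306/46133 - 38771/6819 = -2043012157/314580927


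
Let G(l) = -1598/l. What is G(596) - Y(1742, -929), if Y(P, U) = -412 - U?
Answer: -154865/298 ≈ -519.68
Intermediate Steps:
G(596) - Y(1742, -929) = -1598/596 - (-412 - 1*(-929)) = -1598*1/596 - (-412 + 929) = -799/298 - 1*517 = -799/298 - 517 = -154865/298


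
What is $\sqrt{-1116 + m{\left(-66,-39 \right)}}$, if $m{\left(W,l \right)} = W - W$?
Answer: $6 i \sqrt{31} \approx 33.407 i$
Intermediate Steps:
$m{\left(W,l \right)} = 0$
$\sqrt{-1116 + m{\left(-66,-39 \right)}} = \sqrt{-1116 + 0} = \sqrt{-1116} = 6 i \sqrt{31}$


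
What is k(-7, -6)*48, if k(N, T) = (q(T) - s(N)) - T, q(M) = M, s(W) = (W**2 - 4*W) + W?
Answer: -3360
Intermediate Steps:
s(W) = W**2 - 3*W
k(N, T) = -N*(-3 + N) (k(N, T) = (T - N*(-3 + N)) - T = -N*(-3 + N))
k(-7, -6)*48 = -7*(3 - 1*(-7))*48 = -7*(3 + 7)*48 = -7*10*48 = -70*48 = -3360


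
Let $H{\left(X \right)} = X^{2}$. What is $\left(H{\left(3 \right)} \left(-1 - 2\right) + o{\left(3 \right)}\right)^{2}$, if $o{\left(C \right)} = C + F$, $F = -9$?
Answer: $1089$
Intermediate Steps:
$o{\left(C \right)} = -9 + C$ ($o{\left(C \right)} = C - 9 = -9 + C$)
$\left(H{\left(3 \right)} \left(-1 - 2\right) + o{\left(3 \right)}\right)^{2} = \left(3^{2} \left(-1 - 2\right) + \left(-9 + 3\right)\right)^{2} = \left(9 \left(-3\right) - 6\right)^{2} = \left(-27 - 6\right)^{2} = \left(-33\right)^{2} = 1089$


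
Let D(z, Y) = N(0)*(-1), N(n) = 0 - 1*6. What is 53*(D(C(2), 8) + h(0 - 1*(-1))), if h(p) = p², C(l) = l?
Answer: 371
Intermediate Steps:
N(n) = -6 (N(n) = 0 - 6 = -6)
D(z, Y) = 6 (D(z, Y) = -6*(-1) = 6)
53*(D(C(2), 8) + h(0 - 1*(-1))) = 53*(6 + (0 - 1*(-1))²) = 53*(6 + (0 + 1)²) = 53*(6 + 1²) = 53*(6 + 1) = 53*7 = 371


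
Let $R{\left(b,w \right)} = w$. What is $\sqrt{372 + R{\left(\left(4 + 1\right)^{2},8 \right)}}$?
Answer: $2 \sqrt{95} \approx 19.494$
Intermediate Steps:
$\sqrt{372 + R{\left(\left(4 + 1\right)^{2},8 \right)}} = \sqrt{372 + 8} = \sqrt{380} = 2 \sqrt{95}$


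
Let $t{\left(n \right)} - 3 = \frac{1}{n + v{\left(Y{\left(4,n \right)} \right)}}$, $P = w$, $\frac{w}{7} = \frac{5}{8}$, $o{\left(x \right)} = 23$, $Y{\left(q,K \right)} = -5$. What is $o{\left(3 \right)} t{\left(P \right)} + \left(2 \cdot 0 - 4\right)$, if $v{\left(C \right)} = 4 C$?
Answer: $\frac{7941}{125} \approx 63.528$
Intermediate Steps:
$w = \frac{35}{8}$ ($w = 7 \cdot \frac{5}{8} = \frac{35}{8} \approx 4.375$)
$P = \frac{35}{8} \approx 4.375$
$t{\left(n \right)} = 3 + \frac{1}{-20 + n}$ ($t{\left(n \right)} = 3 + \frac{1}{n + 4 \left(-5\right)} = 3 + \frac{1}{n - 20} = 3 + \frac{1}{-20 + n}$)
$o{\left(3 \right)} t{\left(P \right)} + \left(2 \cdot 0 - 4\right) = 23 \frac{-59 + 3 \cdot \frac{35}{8}}{-20 + \frac{35}{8}} + \left(2 \cdot 0 - 4\right) = 23 \frac{-59 + \frac{105}{8}}{- \frac{125}{8}} + \left(0 - 4\right) = 23 \left(\left(- \frac{8}{125}\right) \left(- \frac{367}{8}\right)\right) - 4 = 23 \cdot \frac{367}{125} - 4 = \frac{8441}{125} - 4 = \frac{7941}{125}$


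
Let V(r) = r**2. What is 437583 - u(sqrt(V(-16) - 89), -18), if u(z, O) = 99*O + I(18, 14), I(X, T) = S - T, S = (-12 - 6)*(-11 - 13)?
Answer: 438947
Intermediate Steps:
S = 432 (S = -18*(-24) = 432)
I(X, T) = 432 - T
u(z, O) = 418 + 99*O (u(z, O) = 99*O + (432 - 1*14) = 99*O + (432 - 14) = 99*O + 418 = 418 + 99*O)
437583 - u(sqrt(V(-16) - 89), -18) = 437583 - (418 + 99*(-18)) = 437583 - (418 - 1782) = 437583 - 1*(-1364) = 437583 + 1364 = 438947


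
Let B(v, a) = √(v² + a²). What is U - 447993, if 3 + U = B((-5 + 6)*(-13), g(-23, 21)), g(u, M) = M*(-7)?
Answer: -447996 + √21778 ≈ -4.4785e+5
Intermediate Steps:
g(u, M) = -7*M
B(v, a) = √(a² + v²)
U = -3 + √21778 (U = -3 + √((-7*21)² + ((-5 + 6)*(-13))²) = -3 + √((-147)² + (1*(-13))²) = -3 + √(21609 + (-13)²) = -3 + √(21609 + 169) = -3 + √21778 ≈ 144.57)
U - 447993 = (-3 + √21778) - 447993 = -447996 + √21778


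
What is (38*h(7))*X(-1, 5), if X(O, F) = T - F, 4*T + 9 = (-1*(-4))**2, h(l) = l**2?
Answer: -12103/2 ≈ -6051.5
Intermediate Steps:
T = 7/4 (T = -9/4 + (-1*(-4))**2/4 = -9/4 + (1/4)*4**2 = -9/4 + (1/4)*16 = -9/4 + 4 = 7/4 ≈ 1.7500)
X(O, F) = 7/4 - F
(38*h(7))*X(-1, 5) = (38*7**2)*(7/4 - 1*5) = (38*49)*(7/4 - 5) = 1862*(-13/4) = -12103/2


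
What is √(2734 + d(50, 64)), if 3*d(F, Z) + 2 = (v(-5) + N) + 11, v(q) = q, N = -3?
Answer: √24609/3 ≈ 52.291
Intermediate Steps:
d(F, Z) = ⅓ (d(F, Z) = -⅔ + ((-5 - 3) + 11)/3 = -⅔ + (-8 + 11)/3 = -⅔ + (⅓)*3 = -⅔ + 1 = ⅓)
√(2734 + d(50, 64)) = √(2734 + ⅓) = √(8203/3) = √24609/3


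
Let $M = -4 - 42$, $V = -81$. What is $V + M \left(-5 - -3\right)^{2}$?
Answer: $-265$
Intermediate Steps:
$M = -46$ ($M = -4 - 42 = -46$)
$V + M \left(-5 - -3\right)^{2} = -81 - 46 \left(-5 - -3\right)^{2} = -81 - 46 \left(-5 + 3\right)^{2} = -81 - 46 \left(-2\right)^{2} = -81 - 184 = -265$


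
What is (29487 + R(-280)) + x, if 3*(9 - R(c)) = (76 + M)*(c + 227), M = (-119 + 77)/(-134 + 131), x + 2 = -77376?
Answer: -46292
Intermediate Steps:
x = -77378 (x = -2 - 77376 = -77378)
M = 14 (M = -42/(-3) = -42*(-1/3) = 14)
R(c) = -6801 - 30*c (R(c) = 9 - (76 + 14)*(c + 227)/3 = 9 - 30*(227 + c) = 9 - (20430 + 90*c)/3 = 9 + (-6810 - 30*c) = -6801 - 30*c)
(29487 + R(-280)) + x = (29487 + (-6801 - 30*(-280))) - 77378 = (29487 + (-6801 + 8400)) - 77378 = (29487 + 1599) - 77378 = 31086 - 77378 = -46292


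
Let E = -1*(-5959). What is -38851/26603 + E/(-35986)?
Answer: -1556619363/957335558 ≈ -1.6260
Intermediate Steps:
E = 5959
-38851/26603 + E/(-35986) = -38851/26603 + 5959/(-35986) = -38851*1/26603 + 5959*(-1/35986) = -38851/26603 - 5959/35986 = -1556619363/957335558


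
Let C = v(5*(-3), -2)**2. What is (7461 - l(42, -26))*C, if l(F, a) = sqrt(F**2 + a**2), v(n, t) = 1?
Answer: 7461 - 2*sqrt(610) ≈ 7411.6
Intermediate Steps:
C = 1 (C = 1**2 = 1)
(7461 - l(42, -26))*C = (7461 - sqrt(42**2 + (-26)**2))*1 = (7461 - sqrt(1764 + 676))*1 = (7461 - sqrt(2440))*1 = (7461 - 2*sqrt(610))*1 = 7461 - 2*sqrt(610)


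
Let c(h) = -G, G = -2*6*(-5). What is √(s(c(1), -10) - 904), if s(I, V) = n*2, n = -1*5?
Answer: I*√914 ≈ 30.232*I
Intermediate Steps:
n = -5
G = 60 (G = -12*(-5) = 60)
c(h) = -60 (c(h) = -1*60 = -60)
s(I, V) = -10 (s(I, V) = -5*2 = -10)
√(s(c(1), -10) - 904) = √(-10 - 904) = √(-914) = I*√914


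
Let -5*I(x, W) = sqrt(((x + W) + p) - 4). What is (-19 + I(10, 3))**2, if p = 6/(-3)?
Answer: (95 + sqrt(7))**2/25 ≈ 381.39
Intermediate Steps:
p = -2 (p = 6*(-1/3) = -2)
I(x, W) = -sqrt(-6 + W + x)/5 (I(x, W) = -sqrt(((x + W) - 2) - 4)/5 = -sqrt(((W + x) - 2) - 4)/5 = -sqrt((-2 + W + x) - 4)/5 = -sqrt(-6 + W + x)/5)
(-19 + I(10, 3))**2 = (-19 - sqrt(-6 + 3 + 10)/5)**2 = (-19 - sqrt(7)/5)**2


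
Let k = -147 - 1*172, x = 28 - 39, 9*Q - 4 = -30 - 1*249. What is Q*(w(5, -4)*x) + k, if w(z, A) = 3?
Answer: 2068/3 ≈ 689.33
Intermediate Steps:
Q = -275/9 (Q = 4/9 + (-30 - 1*249)/9 = 4/9 + (-30 - 249)/9 = 4/9 + (⅑)*(-279) = 4/9 - 31 = -275/9 ≈ -30.556)
x = -11
k = -319 (k = -147 - 172 = -319)
Q*(w(5, -4)*x) + k = -275*(-11)/3 - 319 = -275/9*(-33) - 319 = 3025/3 - 319 = 2068/3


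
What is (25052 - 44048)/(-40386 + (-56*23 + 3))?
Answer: 18996/41671 ≈ 0.45586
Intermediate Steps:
(25052 - 44048)/(-40386 + (-56*23 + 3)) = -18996/(-40386 + (-1288 + 3)) = -18996/(-40386 - 1285) = -18996/(-41671) = -18996*(-1/41671) = 18996/41671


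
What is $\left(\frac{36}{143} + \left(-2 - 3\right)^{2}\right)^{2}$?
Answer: $\frac{13039321}{20449} \approx 637.65$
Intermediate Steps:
$\left(\frac{36}{143} + \left(-2 - 3\right)^{2}\right)^{2} = \left(36 \cdot \frac{1}{143} + \left(-5\right)^{2}\right)^{2} = \left(\frac{36}{143} + 25\right)^{2} = \left(\frac{3611}{143}\right)^{2} = \frac{13039321}{20449}$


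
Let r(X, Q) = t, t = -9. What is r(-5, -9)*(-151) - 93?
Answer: 1266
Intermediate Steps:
r(X, Q) = -9
r(-5, -9)*(-151) - 93 = -9*(-151) - 93 = 1359 - 93 = 1266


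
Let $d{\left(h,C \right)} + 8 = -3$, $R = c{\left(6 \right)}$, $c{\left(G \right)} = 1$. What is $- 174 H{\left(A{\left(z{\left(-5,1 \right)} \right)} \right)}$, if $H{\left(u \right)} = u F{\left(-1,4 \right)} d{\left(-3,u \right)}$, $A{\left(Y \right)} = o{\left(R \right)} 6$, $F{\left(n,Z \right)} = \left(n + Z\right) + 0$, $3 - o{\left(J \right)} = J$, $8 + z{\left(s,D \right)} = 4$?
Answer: $68904$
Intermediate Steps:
$R = 1$
$z{\left(s,D \right)} = -4$ ($z{\left(s,D \right)} = -8 + 4 = -4$)
$d{\left(h,C \right)} = -11$ ($d{\left(h,C \right)} = -8 - 3 = -11$)
$o{\left(J \right)} = 3 - J$
$F{\left(n,Z \right)} = Z + n$ ($F{\left(n,Z \right)} = \left(Z + n\right) + 0 = Z + n$)
$A{\left(Y \right)} = 12$ ($A{\left(Y \right)} = \left(3 - 1\right) 6 = 2 \cdot 6 = 12$)
$H{\left(u \right)} = - 33 u$ ($H{\left(u \right)} = u \left(4 - 1\right) \left(-11\right) = u 3 \left(-11\right) = 3 u \left(-11\right) = - 33 u$)
$- 174 H{\left(A{\left(z{\left(-5,1 \right)} \right)} \right)} = - 174 \left(\left(-33\right) 12\right) = \left(-174\right) \left(-396\right) = 68904$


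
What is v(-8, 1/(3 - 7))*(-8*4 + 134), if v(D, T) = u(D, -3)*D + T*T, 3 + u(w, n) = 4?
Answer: -6477/8 ≈ -809.63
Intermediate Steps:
u(w, n) = 1 (u(w, n) = -3 + 4 = 1)
v(D, T) = D + T**2 (v(D, T) = 1*D + T*T = D + T**2)
v(-8, 1/(3 - 7))*(-8*4 + 134) = (-8 + (1/(3 - 7))**2)*(-8*4 + 134) = (-8 + (1/(-4))**2)*(-32 + 134) = (-8 + (-1/4)**2)*102 = (-8 + 1/16)*102 = -127/16*102 = -6477/8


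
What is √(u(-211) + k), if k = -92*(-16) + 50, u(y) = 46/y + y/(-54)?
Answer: √22007770530/3798 ≈ 39.060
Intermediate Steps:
u(y) = 46/y - y/54 (u(y) = 46/y + y*(-1/54) = 46/y - y/54)
k = 1522 (k = 1472 + 50 = 1522)
√(u(-211) + k) = √((46/(-211) - 1/54*(-211)) + 1522) = √((46*(-1/211) + 211/54) + 1522) = √((-46/211 + 211/54) + 1522) = √(42037/11394 + 1522) = √(17383705/11394) = √22007770530/3798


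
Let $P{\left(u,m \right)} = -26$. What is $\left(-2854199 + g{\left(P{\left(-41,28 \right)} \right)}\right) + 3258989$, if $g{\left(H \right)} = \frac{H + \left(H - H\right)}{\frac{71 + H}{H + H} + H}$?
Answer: $\frac{565492982}{1397} \approx 4.0479 \cdot 10^{5}$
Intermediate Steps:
$g{\left(H \right)} = \frac{H}{H + \frac{71 + H}{2 H}}$ ($g{\left(H \right)} = \frac{H + 0}{\frac{71 + H}{2 H} + H} = \frac{H}{\left(71 + H\right) \frac{1}{2 H} + H} = \frac{H}{\frac{71 + H}{2 H} + H} = \frac{H}{H + \frac{71 + H}{2 H}}$)
$\left(-2854199 + g{\left(P{\left(-41,28 \right)} \right)}\right) + 3258989 = \left(-2854199 + \frac{2 \left(-26\right)^{2}}{71 - 26 + 2 \left(-26\right)^{2}}\right) + 3258989 = \left(-2854199 + 2 \cdot 676 \frac{1}{71 - 26 + 2 \cdot 676}\right) + 3258989 = \left(-2854199 + 2 \cdot 676 \frac{1}{71 - 26 + 1352}\right) + 3258989 = \left(-2854199 + 2 \cdot 676 \cdot \frac{1}{1397}\right) + 3258989 = \left(-2854199 + \frac{1352}{1397}\right) + 3258989 = - \frac{3987314651}{1397} + 3258989 = \frac{565492982}{1397}$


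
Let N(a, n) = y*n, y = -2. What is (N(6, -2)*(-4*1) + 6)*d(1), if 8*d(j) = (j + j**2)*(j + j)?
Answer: -5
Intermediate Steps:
N(a, n) = -2*n
d(j) = j*(j + j**2)/4 (d(j) = ((j + j**2)*(j + j))/8 = ((j + j**2)*(2*j))/8 = (2*j*(j + j**2))/8 = j*(j + j**2)/4)
(N(6, -2)*(-4*1) + 6)*d(1) = ((-2*(-2))*(-4*1) + 6)*((1/4)*1**2*(1 + 1)) = (4*(-4) + 6)*((1/4)*1*2) = (-16 + 6)*(1/2) = -10*1/2 = -5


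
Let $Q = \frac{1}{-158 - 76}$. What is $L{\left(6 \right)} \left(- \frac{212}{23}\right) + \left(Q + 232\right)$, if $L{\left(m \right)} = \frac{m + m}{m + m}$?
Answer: $\frac{1198993}{5382} \approx 222.78$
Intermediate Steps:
$L{\left(m \right)} = 1$ ($L{\left(m \right)} = \frac{2 m}{2 m} = 2 m \frac{1}{2 m} = 1$)
$Q = - \frac{1}{234}$ ($Q = \frac{1}{-234} = - \frac{1}{234} \approx -0.0042735$)
$L{\left(6 \right)} \left(- \frac{212}{23}\right) + \left(Q + 232\right) = 1 \left(- \frac{212}{23}\right) + \left(- \frac{1}{234} + 232\right) = 1 \left(\left(-212\right) \frac{1}{23}\right) + \frac{54287}{234} = 1 \left(- \frac{212}{23}\right) + \frac{54287}{234} = - \frac{212}{23} + \frac{54287}{234} = \frac{1198993}{5382}$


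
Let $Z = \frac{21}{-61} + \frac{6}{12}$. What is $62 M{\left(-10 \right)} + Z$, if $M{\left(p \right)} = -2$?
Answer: $- \frac{15109}{122} \approx -123.84$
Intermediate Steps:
$Z = \frac{19}{122}$ ($Z = 21 \left(- \frac{1}{61}\right) + 6 \cdot \frac{1}{12} = - \frac{21}{61} + \frac{1}{2} = \frac{19}{122} \approx 0.15574$)
$62 M{\left(-10 \right)} + Z = 62 \left(-2\right) + \frac{19}{122} = -124 + \frac{19}{122} = - \frac{15109}{122}$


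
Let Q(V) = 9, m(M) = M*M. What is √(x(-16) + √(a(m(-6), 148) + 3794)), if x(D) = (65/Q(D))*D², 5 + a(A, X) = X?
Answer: √(16640 + 9*√3937)/3 ≈ 43.722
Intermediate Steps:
m(M) = M²
a(A, X) = -5 + X
x(D) = 65*D²/9 (x(D) = (65/9)*D² = (65*(⅑))*D² = 65*D²/9)
√(x(-16) + √(a(m(-6), 148) + 3794)) = √((65/9)*(-16)² + √((-5 + 148) + 3794)) = √((65/9)*256 + √(143 + 3794)) = √(16640/9 + √3937)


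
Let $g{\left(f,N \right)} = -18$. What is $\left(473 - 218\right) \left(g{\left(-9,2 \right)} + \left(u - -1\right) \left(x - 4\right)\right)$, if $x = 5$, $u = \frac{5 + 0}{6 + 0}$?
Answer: $- \frac{8245}{2} \approx -4122.5$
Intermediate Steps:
$u = \frac{5}{6} \approx 0.83333$
$\left(473 - 218\right) \left(g{\left(-9,2 \right)} + \left(u - -1\right) \left(x - 4\right)\right) = \left(473 - 218\right) \left(-18 + \left(\frac{5}{6} - -1\right) \left(5 - 4\right)\right) = 255 \left(-18 + \left(\frac{5}{6} + 1\right) 1\right) = 255 \left(-18 + \frac{11}{6} \cdot 1\right) = 255 \left(-18 + \frac{11}{6}\right) = 255 \left(- \frac{97}{6}\right) = - \frac{8245}{2}$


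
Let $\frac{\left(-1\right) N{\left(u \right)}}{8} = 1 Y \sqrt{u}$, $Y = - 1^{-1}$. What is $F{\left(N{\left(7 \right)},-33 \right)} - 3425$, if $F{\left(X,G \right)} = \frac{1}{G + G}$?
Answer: $- \frac{226051}{66} \approx -3425.0$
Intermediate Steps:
$Y = -1$ ($Y = \left(-1\right) 1 = -1$)
$N{\left(u \right)} = 8 \sqrt{u}$ ($N{\left(u \right)} = - 8 \cdot 1 \left(- \sqrt{u}\right) = - 8 \left(- \sqrt{u}\right) = 8 \sqrt{u}$)
$F{\left(X,G \right)} = \frac{1}{2 G}$
$F{\left(N{\left(7 \right)},-33 \right)} - 3425 = \frac{1}{2 \left(-33\right)} - 3425 = \frac{1}{2} \left(- \frac{1}{33}\right) - 3425 = - \frac{1}{66} - 3425 = - \frac{226051}{66}$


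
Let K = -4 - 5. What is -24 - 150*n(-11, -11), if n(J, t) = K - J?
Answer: -324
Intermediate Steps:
K = -9
n(J, t) = -9 - J
-24 - 150*n(-11, -11) = -24 - 150*(-9 - 1*(-11)) = -24 - 150*(-9 + 11) = -24 - 150*2 = -24 - 300 = -324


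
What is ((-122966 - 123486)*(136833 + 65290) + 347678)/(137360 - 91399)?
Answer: -49813269918/45961 ≈ -1.0838e+6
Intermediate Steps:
((-122966 - 123486)*(136833 + 65290) + 347678)/(137360 - 91399) = (-246452*202123 + 347678)/45961 = (-49813617596 + 347678)*(1/45961) = -49813269918*1/45961 = -49813269918/45961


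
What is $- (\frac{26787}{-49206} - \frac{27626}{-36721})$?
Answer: $- \frac{125239843}{602297842} \approx -0.20794$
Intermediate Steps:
$- (\frac{26787}{-49206} - \frac{27626}{-36721}) = - (26787 \left(- \frac{1}{49206}\right) - - \frac{27626}{36721}) = - (- \frac{8929}{16402} + \frac{27626}{36721}) = \left(-1\right) \frac{125239843}{602297842} = - \frac{125239843}{602297842}$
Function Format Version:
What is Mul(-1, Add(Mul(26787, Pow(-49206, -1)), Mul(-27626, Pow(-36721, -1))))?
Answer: Rational(-125239843, 602297842) ≈ -0.20794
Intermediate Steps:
Mul(-1, Add(Mul(26787, Pow(-49206, -1)), Mul(-27626, Pow(-36721, -1)))) = Mul(-1, Add(Mul(26787, Rational(-1, 49206)), Mul(-27626, Rational(-1, 36721)))) = Mul(-1, Add(Rational(-8929, 16402), Rational(27626, 36721))) = Mul(-1, Rational(125239843, 602297842)) = Rational(-125239843, 602297842)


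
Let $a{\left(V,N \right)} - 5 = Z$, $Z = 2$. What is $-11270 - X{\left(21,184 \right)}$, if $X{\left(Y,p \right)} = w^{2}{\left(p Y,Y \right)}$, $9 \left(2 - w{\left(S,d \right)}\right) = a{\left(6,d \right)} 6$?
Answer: $- \frac{101494}{9} \approx -11277.0$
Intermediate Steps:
$a{\left(V,N \right)} = 7$ ($a{\left(V,N \right)} = 5 + 2 = 7$)
$w{\left(S,d \right)} = - \frac{8}{3}$ ($w{\left(S,d \right)} = 2 - \frac{7 \cdot 6}{9} = 2 - \frac{14}{3} = - \frac{8}{3}$)
$X{\left(Y,p \right)} = \frac{64}{9}$ ($X{\left(Y,p \right)} = \left(- \frac{8}{3}\right)^{2} = \frac{64}{9}$)
$-11270 - X{\left(21,184 \right)} = -11270 - \frac{64}{9} = - \frac{101494}{9}$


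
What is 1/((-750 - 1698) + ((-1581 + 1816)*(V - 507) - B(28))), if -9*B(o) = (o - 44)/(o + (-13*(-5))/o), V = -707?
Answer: -7641/2198606506 ≈ -3.4754e-6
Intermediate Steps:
B(o) = -(-44 + o)/(9*(o + 65/o)) (B(o) = -(o - 44)/(9*(o + (-13*(-5))/o)) = -(-44 + o)/(9*(o + 65/o)))
1/((-750 - 1698) + ((-1581 + 1816)*(V - 507) - B(28))) = 1/((-750 - 1698) + ((-1581 + 1816)*(-707 - 507) - 28*(44 - 1*28)/(9*(65 + 28²)))) = 1/(-2448 + (235*(-1214) - 28*(44 - 28)/(9*(65 + 784)))) = 1/(-2448 + (-285290 - 28*16/(9*849))) = 1/(-2448 + (-285290 - 1*448/7641)) = 1/(-2448 + (-285290 - 448/7641)) = 1/(-2448 - 2179901338/7641) = 1/(-2198606506/7641) = -7641/2198606506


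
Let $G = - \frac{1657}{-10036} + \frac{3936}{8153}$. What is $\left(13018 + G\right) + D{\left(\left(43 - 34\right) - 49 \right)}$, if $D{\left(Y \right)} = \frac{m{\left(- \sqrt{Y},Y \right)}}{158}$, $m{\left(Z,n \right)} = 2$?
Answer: $\frac{84153365454027}{6464057132} \approx 13019.0$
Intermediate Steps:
$D{\left(Y \right)} = \frac{1}{79}$ ($D{\left(Y \right)} = \frac{2}{158} = 2 \cdot \frac{1}{158} = \frac{1}{79}$)
$G = \frac{53011217}{81823508}$ ($G = \left(-1657\right) \left(- \frac{1}{10036}\right) + 3936 \cdot \frac{1}{8153} = \frac{1657}{10036} + \frac{3936}{8153} = \frac{53011217}{81823508} \approx 0.64787$)
$\left(13018 + G\right) + D{\left(\left(43 - 34\right) - 49 \right)} = \left(13018 + \frac{53011217}{81823508}\right) + \frac{1}{79} = \frac{1065231438361}{81823508} + \frac{1}{79} = \frac{84153365454027}{6464057132}$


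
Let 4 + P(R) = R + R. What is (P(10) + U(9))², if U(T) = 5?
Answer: 441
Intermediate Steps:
P(R) = -4 + 2*R (P(R) = -4 + (R + R) = -4 + 2*R)
(P(10) + U(9))² = ((-4 + 2*10) + 5)² = ((-4 + 20) + 5)² = (16 + 5)² = 21² = 441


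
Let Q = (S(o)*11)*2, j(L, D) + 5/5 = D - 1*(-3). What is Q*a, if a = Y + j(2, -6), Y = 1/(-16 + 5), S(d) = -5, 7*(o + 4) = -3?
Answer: 450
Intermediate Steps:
j(L, D) = 2 + D (j(L, D) = -1 + (D - 1*(-3)) = -1 + (D + 3) = -1 + (3 + D) = 2 + D)
o = -31/7 (o = -4 + (⅐)*(-3) = -4 - 3/7 = -31/7 ≈ -4.4286)
Y = -1/11 (Y = 1/(-11) = -1/11 ≈ -0.090909)
Q = -110 (Q = -5*11*2 = -55*2 = -110)
a = -45/11 (a = -1/11 + (2 - 6) = -1/11 - 4 = -45/11 ≈ -4.0909)
Q*a = -110*(-45/11) = 450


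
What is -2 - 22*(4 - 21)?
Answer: 372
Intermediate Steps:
-2 - 22*(4 - 21) = -2 - 22*(-17) = -2 + 374 = 372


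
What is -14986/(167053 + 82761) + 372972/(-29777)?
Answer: -46809932665/3719355739 ≈ -12.585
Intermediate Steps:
-14986/(167053 + 82761) + 372972/(-29777) = -14986/249814 + 372972*(-1/29777) = -14986*1/249814 - 372972/29777 = -7493/124907 - 372972/29777 = -46809932665/3719355739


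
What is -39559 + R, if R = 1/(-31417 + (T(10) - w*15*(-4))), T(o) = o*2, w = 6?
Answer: -1227792684/31037 ≈ -39559.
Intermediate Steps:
T(o) = 2*o
R = -1/31037 (R = 1/(-31417 + (2*10 - 6*15*(-4))) = 1/(-31417 + (20 - 90*(-4))) = 1/(-31417 + (20 - 1*(-360))) = 1/(-31417 + (20 + 360)) = 1/(-31417 + 380) = 1/(-31037) = -1/31037 ≈ -3.2220e-5)
-39559 + R = -39559 - 1/31037 = -1227792684/31037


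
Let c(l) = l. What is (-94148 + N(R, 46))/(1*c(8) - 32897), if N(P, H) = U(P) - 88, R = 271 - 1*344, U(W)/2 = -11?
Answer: 94258/32889 ≈ 2.8659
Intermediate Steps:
U(W) = -22 (U(W) = 2*(-11) = -22)
R = -73 (R = 271 - 344 = -73)
N(P, H) = -110 (N(P, H) = -22 - 88 = -110)
(-94148 + N(R, 46))/(1*c(8) - 32897) = (-94148 - 110)/(1*8 - 32897) = -94258/(8 - 32897) = -94258/(-32889) = -94258*(-1/32889) = 94258/32889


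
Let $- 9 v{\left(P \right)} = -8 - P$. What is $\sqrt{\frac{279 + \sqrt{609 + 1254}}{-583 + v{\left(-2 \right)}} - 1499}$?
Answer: $\frac{\sqrt{-4576423730 - 47169 \sqrt{23}}}{1747} \approx 38.724 i$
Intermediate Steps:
$v{\left(P \right)} = \frac{8}{9} + \frac{P}{9}$ ($v{\left(P \right)} = - \frac{-8 - P}{9} = \frac{8}{9} + \frac{P}{9}$)
$\sqrt{\frac{279 + \sqrt{609 + 1254}}{-583 + v{\left(-2 \right)}} - 1499} = \sqrt{\frac{279 + \sqrt{609 + 1254}}{-583 + \left(\frac{8}{9} + \frac{1}{9} \left(-2\right)\right)} - 1499} = \sqrt{\frac{279 + \sqrt{1863}}{-583 + \left(\frac{8}{9} - \frac{2}{9}\right)} - 1499} = \sqrt{\frac{279 + 9 \sqrt{23}}{-583 + \frac{2}{3}} - 1499} = \sqrt{\frac{279 + 9 \sqrt{23}}{- \frac{1747}{3}} - 1499} = \sqrt{\left(279 + 9 \sqrt{23}\right) \left(- \frac{3}{1747}\right) - 1499} = \sqrt{\left(- \frac{837}{1747} - \frac{27 \sqrt{23}}{1747}\right) - 1499} = \sqrt{- \frac{2619590}{1747} - \frac{27 \sqrt{23}}{1747}}$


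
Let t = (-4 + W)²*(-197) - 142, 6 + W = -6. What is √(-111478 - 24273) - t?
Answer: 50574 + I*√135751 ≈ 50574.0 + 368.44*I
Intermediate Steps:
W = -12 (W = -6 - 6 = -12)
t = -50574 (t = (-4 - 12)²*(-197) - 142 = (-16)²*(-197) - 142 = 256*(-197) - 142 = -50432 - 142 = -50574)
√(-111478 - 24273) - t = √(-111478 - 24273) - 1*(-50574) = √(-135751) + 50574 = I*√135751 + 50574 = 50574 + I*√135751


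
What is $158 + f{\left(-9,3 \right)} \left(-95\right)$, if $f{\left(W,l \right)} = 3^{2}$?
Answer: $-697$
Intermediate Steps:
$f{\left(W,l \right)} = 9$
$158 + f{\left(-9,3 \right)} \left(-95\right) = 158 + 9 \left(-95\right) = 158 - 855 = -697$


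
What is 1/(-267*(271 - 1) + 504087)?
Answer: 1/431997 ≈ 2.3148e-6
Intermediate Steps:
1/(-267*(271 - 1) + 504087) = 1/(-267*270 + 504087) = 1/(-72090 + 504087) = 1/431997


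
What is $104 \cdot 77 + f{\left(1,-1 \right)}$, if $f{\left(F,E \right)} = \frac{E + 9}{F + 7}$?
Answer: $8009$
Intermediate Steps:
$f{\left(F,E \right)} = \frac{9 + E}{7 + F}$
$104 \cdot 77 + f{\left(1,-1 \right)} = 104 \cdot 77 + \frac{9 - 1}{7 + 1} = 8008 + \frac{1}{8} \cdot 8 = 8008 + 1 = 8009$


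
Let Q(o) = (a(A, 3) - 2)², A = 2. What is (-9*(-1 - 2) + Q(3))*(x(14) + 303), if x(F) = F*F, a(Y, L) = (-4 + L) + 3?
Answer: 13473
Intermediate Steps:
a(Y, L) = -1 + L
Q(o) = 0 (Q(o) = ((-1 + 3) - 2)² = (2 - 2)² = 0² = 0)
x(F) = F²
(-9*(-1 - 2) + Q(3))*(x(14) + 303) = (-9*(-1 - 2) + 0)*(14² + 303) = (-9*(-3) + 0)*(196 + 303) = (27 + 0)*499 = 27*499 = 13473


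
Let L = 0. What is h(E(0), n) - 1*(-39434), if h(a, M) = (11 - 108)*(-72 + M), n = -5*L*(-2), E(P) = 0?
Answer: 46418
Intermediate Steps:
n = 0 (n = -5*0*(-2) = 0*(-2) = 0)
h(a, M) = 6984 - 97*M (h(a, M) = -97*(-72 + M) = 6984 - 97*M)
h(E(0), n) - 1*(-39434) = (6984 - 97*0) - 1*(-39434) = (6984 + 0) + 39434 = 6984 + 39434 = 46418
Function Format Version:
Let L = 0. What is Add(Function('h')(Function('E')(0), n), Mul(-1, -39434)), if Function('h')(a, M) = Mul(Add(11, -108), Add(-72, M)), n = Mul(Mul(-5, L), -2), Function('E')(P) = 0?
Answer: 46418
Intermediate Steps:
n = 0 (n = Mul(Mul(-5, 0), -2) = Mul(0, -2) = 0)
Function('h')(a, M) = Add(6984, Mul(-97, M)) (Function('h')(a, M) = Mul(-97, Add(-72, M)) = Add(6984, Mul(-97, M)))
Add(Function('h')(Function('E')(0), n), Mul(-1, -39434)) = Add(Add(6984, Mul(-97, 0)), Mul(-1, -39434)) = Add(Add(6984, 0), 39434) = Add(6984, 39434) = 46418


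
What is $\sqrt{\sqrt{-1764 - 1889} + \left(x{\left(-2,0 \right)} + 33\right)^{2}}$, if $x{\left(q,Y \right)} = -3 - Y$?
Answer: $\sqrt{900 + i \sqrt{3653}} \approx 30.017 + 1.0068 i$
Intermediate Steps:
$\sqrt{\sqrt{-1764 - 1889} + \left(x{\left(-2,0 \right)} + 33\right)^{2}} = \sqrt{\sqrt{-1764 - 1889} + \left(\left(-3 - 0\right) + 33\right)^{2}} = \sqrt{\sqrt{-3653} + \left(\left(-3 + 0\right) + 33\right)^{2}} = \sqrt{i \sqrt{3653} + \left(-3 + 33\right)^{2}} = \sqrt{i \sqrt{3653} + 30^{2}} = \sqrt{i \sqrt{3653} + 900} = \sqrt{900 + i \sqrt{3653}}$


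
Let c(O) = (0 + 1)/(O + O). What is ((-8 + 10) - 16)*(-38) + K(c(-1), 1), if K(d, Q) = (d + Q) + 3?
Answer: 1071/2 ≈ 535.50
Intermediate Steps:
c(O) = 1/(2*O)
K(d, Q) = 3 + Q + d (K(d, Q) = (Q + d) + 3 = 3 + Q + d)
((-8 + 10) - 16)*(-38) + K(c(-1), 1) = ((-8 + 10) - 16)*(-38) + (3 + 1 + (½)/(-1)) = (2 - 16)*(-38) + (3 + 1 + (½)*(-1)) = -14*(-38) + (3 + 1 - ½) = 532 + 7/2 = 1071/2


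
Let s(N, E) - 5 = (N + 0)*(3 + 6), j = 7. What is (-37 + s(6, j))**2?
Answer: 484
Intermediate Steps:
s(N, E) = 5 + 9*N (s(N, E) = 5 + (N + 0)*(3 + 6) = 5 + N*9 = 5 + 9*N)
(-37 + s(6, j))**2 = (-37 + (5 + 9*6))**2 = (-37 + (5 + 54))**2 = (-37 + 59)**2 = 22**2 = 484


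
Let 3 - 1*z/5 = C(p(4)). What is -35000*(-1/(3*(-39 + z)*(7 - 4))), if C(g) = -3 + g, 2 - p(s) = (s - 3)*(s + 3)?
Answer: 4375/18 ≈ 243.06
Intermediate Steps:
p(s) = 2 - (-3 + s)*(3 + s) (p(s) = 2 - (s - 3)*(s + 3) = 2 - (-3 + s)*(3 + s))
z = 55 (z = 15 - 5*(-3 + (11 - 1*4**2)) = 15 - 5*(-3 + (11 - 1*16)) = 15 - 5*(-3 + (11 - 16)) = 15 - 5*(-3 - 5) = 15 - 5*(-8) = 15 + 40 = 55)
-35000*(-1/(3*(-39 + z)*(7 - 4))) = -35000*(-1/(3*(-39 + 55)*(7 - 4))) = -35000/(-3*3*16) = -35000/((-9*16)) = -35000/(-144) = -35000*(-1/144) = 4375/18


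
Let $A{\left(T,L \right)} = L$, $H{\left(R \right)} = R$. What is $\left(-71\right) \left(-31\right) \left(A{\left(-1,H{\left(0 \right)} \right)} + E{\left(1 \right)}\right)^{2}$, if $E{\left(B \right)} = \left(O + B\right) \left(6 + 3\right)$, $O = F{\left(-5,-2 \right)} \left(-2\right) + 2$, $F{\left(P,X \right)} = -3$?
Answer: $14440761$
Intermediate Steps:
$O = 8$ ($O = \left(-3\right) \left(-2\right) + 2 = 6 + 2 = 8$)
$E{\left(B \right)} = 72 + 9 B$ ($E{\left(B \right)} = \left(8 + B\right) \left(6 + 3\right) = \left(8 + B\right) 9 = 72 + 9 B$)
$\left(-71\right) \left(-31\right) \left(A{\left(-1,H{\left(0 \right)} \right)} + E{\left(1 \right)}\right)^{2} = \left(-71\right) \left(-31\right) \left(0 + \left(72 + 9 \cdot 1\right)\right)^{2} = 2201 \left(0 + \left(72 + 9\right)\right)^{2} = 2201 \left(0 + 81\right)^{2} = 2201 \cdot 81^{2} = 2201 \cdot 6561 = 14440761$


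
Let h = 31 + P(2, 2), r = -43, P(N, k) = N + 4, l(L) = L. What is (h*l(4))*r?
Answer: -6364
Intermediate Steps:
P(N, k) = 4 + N
h = 37 (h = 31 + (4 + 2) = 31 + 6 = 37)
(h*l(4))*r = (37*4)*(-43) = 148*(-43) = -6364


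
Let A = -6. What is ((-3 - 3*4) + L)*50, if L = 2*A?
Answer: -1350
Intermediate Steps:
L = -12 (L = 2*(-6) = -12)
((-3 - 3*4) + L)*50 = ((-3 - 3*4) - 12)*50 = ((-3 - 12) - 12)*50 = (-15 - 12)*50 = -27*50 = -1350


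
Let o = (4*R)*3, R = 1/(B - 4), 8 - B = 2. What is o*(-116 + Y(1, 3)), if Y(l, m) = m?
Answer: -678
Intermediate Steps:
B = 6 (B = 8 - 1*2 = 8 - 2 = 6)
R = ½ (R = 1/(6 - 4) = 1/2 = ½ ≈ 0.50000)
o = 6 (o = (4*(½))*3 = 2*3 = 6)
o*(-116 + Y(1, 3)) = 6*(-116 + 3) = 6*(-113) = -678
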